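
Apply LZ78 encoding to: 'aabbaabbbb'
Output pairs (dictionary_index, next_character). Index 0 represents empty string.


LZ78 encoding steps:
Dictionary: {0: ''}
Step 1: w='' (idx 0), next='a' -> output (0, 'a'), add 'a' as idx 1
Step 2: w='a' (idx 1), next='b' -> output (1, 'b'), add 'ab' as idx 2
Step 3: w='' (idx 0), next='b' -> output (0, 'b'), add 'b' as idx 3
Step 4: w='a' (idx 1), next='a' -> output (1, 'a'), add 'aa' as idx 4
Step 5: w='b' (idx 3), next='b' -> output (3, 'b'), add 'bb' as idx 5
Step 6: w='bb' (idx 5), end of input -> output (5, '')


Encoded: [(0, 'a'), (1, 'b'), (0, 'b'), (1, 'a'), (3, 'b'), (5, '')]


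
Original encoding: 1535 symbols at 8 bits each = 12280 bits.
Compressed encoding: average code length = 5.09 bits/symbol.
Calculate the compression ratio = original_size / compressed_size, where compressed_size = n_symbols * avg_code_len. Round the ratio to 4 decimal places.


original_size = n_symbols * orig_bits = 1535 * 8 = 12280 bits
compressed_size = n_symbols * avg_code_len = 1535 * 5.09 = 7813.15 bits
ratio = original_size / compressed_size = 12280 / 7813.15 = 1.5717

Compression ratio = 1.5717


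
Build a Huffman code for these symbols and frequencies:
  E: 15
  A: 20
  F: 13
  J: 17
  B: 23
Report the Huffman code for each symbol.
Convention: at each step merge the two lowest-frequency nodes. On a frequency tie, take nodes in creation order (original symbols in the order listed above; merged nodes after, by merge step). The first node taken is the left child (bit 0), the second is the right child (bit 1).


Huffman tree construction:
Step 1: Merge F(13) + E(15) = 28
Step 2: Merge J(17) + A(20) = 37
Step 3: Merge B(23) + (F+E)(28) = 51
Step 4: Merge (J+A)(37) + (B+(F+E))(51) = 88
Read each symbol's code off the tree from the root (left child = 0, right child = 1).

Codes:
  E: 111 (length 3)
  A: 01 (length 2)
  F: 110 (length 3)
  J: 00 (length 2)
  B: 10 (length 2)
Average code length: 204/88 = 2.3182 bits/symbol


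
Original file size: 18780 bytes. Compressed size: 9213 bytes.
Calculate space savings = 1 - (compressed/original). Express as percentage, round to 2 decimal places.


ratio = compressed/original = 9213/18780 = 0.490575
savings = 1 - ratio = 1 - 0.490575 = 0.509425
as a percentage: 0.509425 * 100 = 50.94%

Space savings = 1 - 9213/18780 = 50.94%


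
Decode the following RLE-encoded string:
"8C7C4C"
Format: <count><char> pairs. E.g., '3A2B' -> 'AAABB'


Expanding each <count><char> pair:
  8C -> 'CCCCCCCC'
  7C -> 'CCCCCCC'
  4C -> 'CCCC'

Decoded = CCCCCCCCCCCCCCCCCCC


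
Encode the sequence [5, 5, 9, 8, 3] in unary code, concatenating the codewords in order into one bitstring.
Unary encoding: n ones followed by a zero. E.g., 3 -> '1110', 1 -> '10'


Encode each number as n ones followed by a terminating 0:
  5 -> 111110 (6 bits)
  5 -> 111110 (6 bits)
  9 -> 1111111110 (10 bits)
  8 -> 111111110 (9 bits)
  3 -> 1110 (4 bits)
Total length = 6 + 6 + 10 + 9 + 4 = 35 bits.

Unary([5, 5, 9, 8, 3]) = 11111011111011111111101111111101110 (35 bits)


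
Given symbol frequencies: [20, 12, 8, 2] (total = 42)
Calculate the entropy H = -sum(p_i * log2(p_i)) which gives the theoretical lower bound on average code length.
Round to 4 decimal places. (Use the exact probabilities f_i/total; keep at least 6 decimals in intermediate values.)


Per-symbol terms -p_i * log2(p_i) with p_i = f_i/42:
  p = 20/42 = 0.476190: log2(p) = -1.070389, -p*log2(p) = 0.509709
  p = 12/42 = 0.285714: log2(p) = -1.807355, -p*log2(p) = 0.516387
  p = 8/42 = 0.190476: log2(p) = -2.392317, -p*log2(p) = 0.455680
  p = 2/42 = 0.047619: log2(p) = -4.392317, -p*log2(p) = 0.209158
H = 0.509709 + 0.516387 + 0.455680 + 0.209158 = 1.690934

H = 1.6909 bits/symbol


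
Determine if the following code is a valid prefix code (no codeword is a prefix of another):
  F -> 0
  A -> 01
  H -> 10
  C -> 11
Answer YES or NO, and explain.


Checking each pair (does one codeword prefix another?):
  F='0' vs A='01': prefix -- VIOLATION

NO -- this is NOT a valid prefix code. F (0) is a prefix of A (01).


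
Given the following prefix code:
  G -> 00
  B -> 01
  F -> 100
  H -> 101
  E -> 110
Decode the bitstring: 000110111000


Decoding step by step:
Bits 00 -> G
Bits 01 -> B
Bits 101 -> H
Bits 110 -> E
Bits 00 -> G


Decoded message: GBHEG


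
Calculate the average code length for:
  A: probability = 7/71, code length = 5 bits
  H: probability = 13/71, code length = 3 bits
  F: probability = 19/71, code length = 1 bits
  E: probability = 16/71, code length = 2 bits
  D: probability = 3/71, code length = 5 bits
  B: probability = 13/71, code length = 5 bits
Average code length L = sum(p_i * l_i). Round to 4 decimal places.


Weighted contributions p_i * l_i:
  A: (7/71) * 5 = 35/71
  H: (13/71) * 3 = 39/71
  F: (19/71) * 1 = 19/71
  E: (16/71) * 2 = 32/71
  D: (3/71) * 5 = 15/71
  B: (13/71) * 5 = 65/71
Sum = (35 + 39 + 19 + 32 + 15 + 65)/71 = 205/71

L = 205/71 = 2.8873 bits/symbol


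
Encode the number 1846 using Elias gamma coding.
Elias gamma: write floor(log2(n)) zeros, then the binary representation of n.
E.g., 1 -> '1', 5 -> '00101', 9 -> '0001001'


num_bits = floor(log2(1846)) + 1 = 11
leading_zeros = num_bits - 1 = 10
binary(1846) = 11100110110

Elias gamma(1846) = '0000000000' + '11100110110' = 000000000011100110110 (21 bits)


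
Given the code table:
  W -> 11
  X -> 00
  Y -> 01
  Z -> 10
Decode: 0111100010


Decoding:
01 -> Y
11 -> W
10 -> Z
00 -> X
10 -> Z


Result: YWZXZ


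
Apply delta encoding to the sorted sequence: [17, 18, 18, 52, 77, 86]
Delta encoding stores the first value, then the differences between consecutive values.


First value: 17
Deltas:
  18 - 17 = 1
  18 - 18 = 0
  52 - 18 = 34
  77 - 52 = 25
  86 - 77 = 9


Delta encoded: [17, 1, 0, 34, 25, 9]


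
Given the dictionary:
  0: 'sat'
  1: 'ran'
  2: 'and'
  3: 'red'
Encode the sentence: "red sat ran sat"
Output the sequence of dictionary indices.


Look up each word in the dictionary:
  'red' -> 3
  'sat' -> 0
  'ran' -> 1
  'sat' -> 0

Encoded: [3, 0, 1, 0]


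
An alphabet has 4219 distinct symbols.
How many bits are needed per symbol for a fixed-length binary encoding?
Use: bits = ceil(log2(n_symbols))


log2(4219) = 12.0427
Bracket: 2^12 = 4096 < 4219 <= 2^13 = 8192
So ceil(log2(4219)) = 13

bits = ceil(log2(4219)) = ceil(12.0427) = 13 bits


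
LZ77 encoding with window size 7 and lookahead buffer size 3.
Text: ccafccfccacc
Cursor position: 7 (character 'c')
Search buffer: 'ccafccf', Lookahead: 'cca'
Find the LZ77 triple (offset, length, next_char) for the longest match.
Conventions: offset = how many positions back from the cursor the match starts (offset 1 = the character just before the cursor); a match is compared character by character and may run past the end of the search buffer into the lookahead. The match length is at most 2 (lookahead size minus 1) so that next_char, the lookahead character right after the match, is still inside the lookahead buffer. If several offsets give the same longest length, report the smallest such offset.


Try each offset into the search buffer:
  offset=1 (pos 6, char 'f'): match length 0
  offset=2 (pos 5, char 'c'): match length 1
  offset=3 (pos 4, char 'c'): match length 2
  offset=4 (pos 3, char 'f'): match length 0
  offset=5 (pos 2, char 'a'): match length 0
  offset=6 (pos 1, char 'c'): match length 1
  offset=7 (pos 0, char 'c'): match length 2
Longest match has length 2, found at offsets 3, 7; take the smallest, offset 3.
next_char = character at position 7 + 2 = 9 -> 'a'

Best match: offset=3, length=2 (matching 'cc' starting at position 4)
LZ77 triple: (3, 2, 'a')


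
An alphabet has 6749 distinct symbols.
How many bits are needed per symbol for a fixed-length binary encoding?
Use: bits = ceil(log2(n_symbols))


log2(6749) = 12.7205
Bracket: 2^12 = 4096 < 6749 <= 2^13 = 8192
So ceil(log2(6749)) = 13

bits = ceil(log2(6749)) = ceil(12.7205) = 13 bits


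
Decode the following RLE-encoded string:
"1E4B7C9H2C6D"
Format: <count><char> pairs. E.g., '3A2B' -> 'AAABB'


Expanding each <count><char> pair:
  1E -> 'E'
  4B -> 'BBBB'
  7C -> 'CCCCCCC'
  9H -> 'HHHHHHHHH'
  2C -> 'CC'
  6D -> 'DDDDDD'

Decoded = EBBBBCCCCCCCHHHHHHHHHCCDDDDDD


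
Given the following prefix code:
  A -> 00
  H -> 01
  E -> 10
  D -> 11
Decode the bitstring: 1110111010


Decoding step by step:
Bits 11 -> D
Bits 10 -> E
Bits 11 -> D
Bits 10 -> E
Bits 10 -> E


Decoded message: DEDEE


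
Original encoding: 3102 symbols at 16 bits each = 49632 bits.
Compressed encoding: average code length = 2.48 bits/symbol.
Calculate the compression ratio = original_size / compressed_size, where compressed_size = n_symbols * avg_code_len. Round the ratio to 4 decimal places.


original_size = n_symbols * orig_bits = 3102 * 16 = 49632 bits
compressed_size = n_symbols * avg_code_len = 3102 * 2.48 = 7692.96 bits
ratio = original_size / compressed_size = 49632 / 7692.96 = 6.4516

Compression ratio = 6.4516


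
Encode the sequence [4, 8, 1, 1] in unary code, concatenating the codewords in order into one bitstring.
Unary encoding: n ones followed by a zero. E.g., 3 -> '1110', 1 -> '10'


Encode each number as n ones followed by a terminating 0:
  4 -> 11110 (5 bits)
  8 -> 111111110 (9 bits)
  1 -> 10 (2 bits)
  1 -> 10 (2 bits)
Total length = 5 + 9 + 2 + 2 = 18 bits.

Unary([4, 8, 1, 1]) = 111101111111101010 (18 bits)


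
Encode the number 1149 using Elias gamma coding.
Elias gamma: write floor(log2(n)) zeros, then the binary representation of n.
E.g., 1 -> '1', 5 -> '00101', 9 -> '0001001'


num_bits = floor(log2(1149)) + 1 = 11
leading_zeros = num_bits - 1 = 10
binary(1149) = 10001111101

Elias gamma(1149) = '0000000000' + '10001111101' = 000000000010001111101 (21 bits)


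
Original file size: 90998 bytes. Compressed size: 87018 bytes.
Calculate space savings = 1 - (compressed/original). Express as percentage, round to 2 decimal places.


ratio = compressed/original = 87018/90998 = 0.956263
savings = 1 - ratio = 1 - 0.956263 = 0.043737
as a percentage: 0.043737 * 100 = 4.37%

Space savings = 1 - 87018/90998 = 4.37%


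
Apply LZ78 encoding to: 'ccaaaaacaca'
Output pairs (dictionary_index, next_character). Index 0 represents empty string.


LZ78 encoding steps:
Dictionary: {0: ''}
Step 1: w='' (idx 0), next='c' -> output (0, 'c'), add 'c' as idx 1
Step 2: w='c' (idx 1), next='a' -> output (1, 'a'), add 'ca' as idx 2
Step 3: w='' (idx 0), next='a' -> output (0, 'a'), add 'a' as idx 3
Step 4: w='a' (idx 3), next='a' -> output (3, 'a'), add 'aa' as idx 4
Step 5: w='a' (idx 3), next='c' -> output (3, 'c'), add 'ac' as idx 5
Step 6: w='ac' (idx 5), next='a' -> output (5, 'a'), add 'aca' as idx 6


Encoded: [(0, 'c'), (1, 'a'), (0, 'a'), (3, 'a'), (3, 'c'), (5, 'a')]


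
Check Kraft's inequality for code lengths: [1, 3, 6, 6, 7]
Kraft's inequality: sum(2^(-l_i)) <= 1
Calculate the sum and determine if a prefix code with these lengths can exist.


Sum = 2^(-1) + 2^(-3) + 2^(-6) + 2^(-6) + 2^(-7)
    = 0.5 + 0.125 + 0.015625 + 0.015625 + 0.0078125
    = 85/128 = 0.6640625
Since 0.6640625 <= 1, Kraft's inequality IS satisfied.
A prefix code with these lengths CAN exist.

Kraft sum = 0.6640625. Satisfied.


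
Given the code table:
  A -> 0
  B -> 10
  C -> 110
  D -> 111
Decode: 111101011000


Decoding:
111 -> D
10 -> B
10 -> B
110 -> C
0 -> A
0 -> A


Result: DBBCAA


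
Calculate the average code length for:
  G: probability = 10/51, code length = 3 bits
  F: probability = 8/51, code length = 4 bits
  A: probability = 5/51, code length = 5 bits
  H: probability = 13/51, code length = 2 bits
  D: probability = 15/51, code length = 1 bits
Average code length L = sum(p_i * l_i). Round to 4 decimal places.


Weighted contributions p_i * l_i:
  G: (10/51) * 3 = 30/51
  F: (8/51) * 4 = 32/51
  A: (5/51) * 5 = 25/51
  H: (13/51) * 2 = 26/51
  D: (15/51) * 1 = 15/51
Sum = (30 + 32 + 25 + 26 + 15)/51 = 128/51

L = 128/51 = 2.5098 bits/symbol


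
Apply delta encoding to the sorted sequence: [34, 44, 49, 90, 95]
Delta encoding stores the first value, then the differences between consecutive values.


First value: 34
Deltas:
  44 - 34 = 10
  49 - 44 = 5
  90 - 49 = 41
  95 - 90 = 5


Delta encoded: [34, 10, 5, 41, 5]


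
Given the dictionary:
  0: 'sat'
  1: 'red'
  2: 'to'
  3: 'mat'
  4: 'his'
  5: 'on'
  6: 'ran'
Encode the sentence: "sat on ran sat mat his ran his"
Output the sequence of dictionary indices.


Look up each word in the dictionary:
  'sat' -> 0
  'on' -> 5
  'ran' -> 6
  'sat' -> 0
  'mat' -> 3
  'his' -> 4
  'ran' -> 6
  'his' -> 4

Encoded: [0, 5, 6, 0, 3, 4, 6, 4]


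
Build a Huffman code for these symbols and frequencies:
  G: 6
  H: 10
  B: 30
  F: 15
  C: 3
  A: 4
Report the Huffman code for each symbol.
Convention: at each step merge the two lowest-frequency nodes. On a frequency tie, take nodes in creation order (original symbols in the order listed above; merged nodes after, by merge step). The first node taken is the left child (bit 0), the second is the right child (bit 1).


Huffman tree construction:
Step 1: Merge C(3) + A(4) = 7
Step 2: Merge G(6) + (C+A)(7) = 13
Step 3: Merge H(10) + (G+(C+A))(13) = 23
Step 4: Merge F(15) + (H+(G+(C+A)))(23) = 38
Step 5: Merge B(30) + (F+(H+(G+(C+A))))(38) = 68
Read each symbol's code off the tree from the root (left child = 0, right child = 1).

Codes:
  G: 1110 (length 4)
  H: 110 (length 3)
  B: 0 (length 1)
  F: 10 (length 2)
  C: 11110 (length 5)
  A: 11111 (length 5)
Average code length: 149/68 = 2.1912 bits/symbol


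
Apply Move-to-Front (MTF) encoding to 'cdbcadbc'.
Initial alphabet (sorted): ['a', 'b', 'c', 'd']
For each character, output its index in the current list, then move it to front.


MTF encoding:
'c': index 2 in ['a', 'b', 'c', 'd'] -> ['c', 'a', 'b', 'd']
'd': index 3 in ['c', 'a', 'b', 'd'] -> ['d', 'c', 'a', 'b']
'b': index 3 in ['d', 'c', 'a', 'b'] -> ['b', 'd', 'c', 'a']
'c': index 2 in ['b', 'd', 'c', 'a'] -> ['c', 'b', 'd', 'a']
'a': index 3 in ['c', 'b', 'd', 'a'] -> ['a', 'c', 'b', 'd']
'd': index 3 in ['a', 'c', 'b', 'd'] -> ['d', 'a', 'c', 'b']
'b': index 3 in ['d', 'a', 'c', 'b'] -> ['b', 'd', 'a', 'c']
'c': index 3 in ['b', 'd', 'a', 'c'] -> ['c', 'b', 'd', 'a']


Output: [2, 3, 3, 2, 3, 3, 3, 3]


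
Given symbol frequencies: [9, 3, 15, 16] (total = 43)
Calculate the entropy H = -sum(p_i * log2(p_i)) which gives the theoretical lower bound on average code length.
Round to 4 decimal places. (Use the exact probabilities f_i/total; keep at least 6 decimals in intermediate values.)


Per-symbol terms -p_i * log2(p_i) with p_i = f_i/43:
  p = 9/43 = 0.209302: log2(p) = -2.256340, -p*log2(p) = 0.472257
  p = 3/43 = 0.069767: log2(p) = -3.841302, -p*log2(p) = 0.267998
  p = 15/43 = 0.348837: log2(p) = -1.519374, -p*log2(p) = 0.530014
  p = 16/43 = 0.372093: log2(p) = -1.426265, -p*log2(p) = 0.530703
H = 0.472257 + 0.267998 + 0.530014 + 0.530703 = 1.800972

H = 1.801 bits/symbol


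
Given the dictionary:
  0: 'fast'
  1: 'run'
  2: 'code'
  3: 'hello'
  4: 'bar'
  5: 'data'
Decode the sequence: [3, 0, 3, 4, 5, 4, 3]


Look up each index in the dictionary:
  3 -> 'hello'
  0 -> 'fast'
  3 -> 'hello'
  4 -> 'bar'
  5 -> 'data'
  4 -> 'bar'
  3 -> 'hello'

Decoded: "hello fast hello bar data bar hello"


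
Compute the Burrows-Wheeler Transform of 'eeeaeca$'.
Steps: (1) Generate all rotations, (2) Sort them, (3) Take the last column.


Rotations (sorted):
  0: $eeeaeca -> last char: a
  1: a$eeeaec -> last char: c
  2: aeca$eee -> last char: e
  3: ca$eeeae -> last char: e
  4: eaeca$ee -> last char: e
  5: eca$eeea -> last char: a
  6: eeaeca$e -> last char: e
  7: eeeaeca$ -> last char: $


BWT = aceeeae$


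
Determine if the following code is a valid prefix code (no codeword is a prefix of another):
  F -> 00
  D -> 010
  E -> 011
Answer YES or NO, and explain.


Checking each pair (does one codeword prefix another?):
  F='00' vs D='010': no prefix
  F='00' vs E='011': no prefix
  D='010' vs F='00': no prefix
  D='010' vs E='011': no prefix
  E='011' vs F='00': no prefix
  E='011' vs D='010': no prefix
No violation found over all pairs.

YES -- this is a valid prefix code. No codeword is a prefix of any other codeword.


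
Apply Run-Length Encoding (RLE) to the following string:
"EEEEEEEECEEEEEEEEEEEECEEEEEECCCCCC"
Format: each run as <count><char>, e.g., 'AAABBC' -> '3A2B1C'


Scanning runs left to right:
  i=0: run of 'E' x 8 -> '8E'
  i=8: run of 'C' x 1 -> '1C'
  i=9: run of 'E' x 12 -> '12E'
  i=21: run of 'C' x 1 -> '1C'
  i=22: run of 'E' x 6 -> '6E'
  i=28: run of 'C' x 6 -> '6C'

RLE = 8E1C12E1C6E6C


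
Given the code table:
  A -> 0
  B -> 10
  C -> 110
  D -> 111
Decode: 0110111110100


Decoding:
0 -> A
110 -> C
111 -> D
110 -> C
10 -> B
0 -> A


Result: ACDCBA


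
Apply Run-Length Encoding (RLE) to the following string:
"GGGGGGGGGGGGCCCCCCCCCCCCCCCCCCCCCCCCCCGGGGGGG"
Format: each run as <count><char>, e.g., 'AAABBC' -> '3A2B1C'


Scanning runs left to right:
  i=0: run of 'G' x 12 -> '12G'
  i=12: run of 'C' x 26 -> '26C'
  i=38: run of 'G' x 7 -> '7G'

RLE = 12G26C7G


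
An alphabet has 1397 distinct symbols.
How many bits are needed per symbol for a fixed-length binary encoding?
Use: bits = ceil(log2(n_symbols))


log2(1397) = 10.4481
Bracket: 2^10 = 1024 < 1397 <= 2^11 = 2048
So ceil(log2(1397)) = 11

bits = ceil(log2(1397)) = ceil(10.4481) = 11 bits


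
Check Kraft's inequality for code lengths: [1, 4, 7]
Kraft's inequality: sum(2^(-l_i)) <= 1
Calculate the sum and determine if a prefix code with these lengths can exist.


Sum = 2^(-1) + 2^(-4) + 2^(-7)
    = 0.5 + 0.0625 + 0.0078125
    = 73/128 = 0.5703125
Since 0.5703125 <= 1, Kraft's inequality IS satisfied.
A prefix code with these lengths CAN exist.

Kraft sum = 0.5703125. Satisfied.


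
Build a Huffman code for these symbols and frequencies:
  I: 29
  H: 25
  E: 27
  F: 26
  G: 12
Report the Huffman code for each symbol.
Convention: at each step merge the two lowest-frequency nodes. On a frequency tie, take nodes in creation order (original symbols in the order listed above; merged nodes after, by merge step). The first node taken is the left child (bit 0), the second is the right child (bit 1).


Huffman tree construction:
Step 1: Merge G(12) + H(25) = 37
Step 2: Merge F(26) + E(27) = 53
Step 3: Merge I(29) + (G+H)(37) = 66
Step 4: Merge (F+E)(53) + (I+(G+H))(66) = 119
Read each symbol's code off the tree from the root (left child = 0, right child = 1).

Codes:
  I: 10 (length 2)
  H: 111 (length 3)
  E: 01 (length 2)
  F: 00 (length 2)
  G: 110 (length 3)
Average code length: 275/119 = 2.3109 bits/symbol


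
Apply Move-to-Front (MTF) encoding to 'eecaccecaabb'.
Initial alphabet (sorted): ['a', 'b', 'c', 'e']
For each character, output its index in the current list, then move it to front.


MTF encoding:
'e': index 3 in ['a', 'b', 'c', 'e'] -> ['e', 'a', 'b', 'c']
'e': index 0 in ['e', 'a', 'b', 'c'] -> ['e', 'a', 'b', 'c']
'c': index 3 in ['e', 'a', 'b', 'c'] -> ['c', 'e', 'a', 'b']
'a': index 2 in ['c', 'e', 'a', 'b'] -> ['a', 'c', 'e', 'b']
'c': index 1 in ['a', 'c', 'e', 'b'] -> ['c', 'a', 'e', 'b']
'c': index 0 in ['c', 'a', 'e', 'b'] -> ['c', 'a', 'e', 'b']
'e': index 2 in ['c', 'a', 'e', 'b'] -> ['e', 'c', 'a', 'b']
'c': index 1 in ['e', 'c', 'a', 'b'] -> ['c', 'e', 'a', 'b']
'a': index 2 in ['c', 'e', 'a', 'b'] -> ['a', 'c', 'e', 'b']
'a': index 0 in ['a', 'c', 'e', 'b'] -> ['a', 'c', 'e', 'b']
'b': index 3 in ['a', 'c', 'e', 'b'] -> ['b', 'a', 'c', 'e']
'b': index 0 in ['b', 'a', 'c', 'e'] -> ['b', 'a', 'c', 'e']


Output: [3, 0, 3, 2, 1, 0, 2, 1, 2, 0, 3, 0]


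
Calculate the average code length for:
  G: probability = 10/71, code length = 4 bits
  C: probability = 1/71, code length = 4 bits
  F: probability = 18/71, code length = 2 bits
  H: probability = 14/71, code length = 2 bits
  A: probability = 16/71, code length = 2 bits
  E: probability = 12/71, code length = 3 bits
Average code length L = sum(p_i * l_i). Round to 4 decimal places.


Weighted contributions p_i * l_i:
  G: (10/71) * 4 = 40/71
  C: (1/71) * 4 = 4/71
  F: (18/71) * 2 = 36/71
  H: (14/71) * 2 = 28/71
  A: (16/71) * 2 = 32/71
  E: (12/71) * 3 = 36/71
Sum = (40 + 4 + 36 + 28 + 32 + 36)/71 = 176/71

L = 176/71 = 2.4789 bits/symbol


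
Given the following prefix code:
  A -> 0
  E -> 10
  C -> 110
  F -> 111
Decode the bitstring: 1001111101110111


Decoding step by step:
Bits 10 -> E
Bits 0 -> A
Bits 111 -> F
Bits 110 -> C
Bits 111 -> F
Bits 0 -> A
Bits 111 -> F


Decoded message: EAFCFAF


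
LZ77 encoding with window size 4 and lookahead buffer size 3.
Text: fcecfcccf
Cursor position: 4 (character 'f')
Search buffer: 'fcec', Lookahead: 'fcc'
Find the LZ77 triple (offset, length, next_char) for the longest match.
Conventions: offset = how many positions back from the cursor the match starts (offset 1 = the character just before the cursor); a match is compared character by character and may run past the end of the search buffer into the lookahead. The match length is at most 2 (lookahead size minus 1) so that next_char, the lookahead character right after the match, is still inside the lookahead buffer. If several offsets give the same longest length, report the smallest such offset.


Try each offset into the search buffer:
  offset=1 (pos 3, char 'c'): match length 0
  offset=2 (pos 2, char 'e'): match length 0
  offset=3 (pos 1, char 'c'): match length 0
  offset=4 (pos 0, char 'f'): match length 2
Longest match has length 2 at offset 4.
next_char = character at position 4 + 2 = 6 -> 'c'

Best match: offset=4, length=2 (matching 'fc' starting at position 0)
LZ77 triple: (4, 2, 'c')


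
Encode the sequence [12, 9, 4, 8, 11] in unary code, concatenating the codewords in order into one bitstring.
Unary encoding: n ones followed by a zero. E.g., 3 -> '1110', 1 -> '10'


Encode each number as n ones followed by a terminating 0:
  12 -> 1111111111110 (13 bits)
  9 -> 1111111110 (10 bits)
  4 -> 11110 (5 bits)
  8 -> 111111110 (9 bits)
  11 -> 111111111110 (12 bits)
Total length = 13 + 10 + 5 + 9 + 12 = 49 bits.

Unary([12, 9, 4, 8, 11]) = 1111111111110111111111011110111111110111111111110 (49 bits)


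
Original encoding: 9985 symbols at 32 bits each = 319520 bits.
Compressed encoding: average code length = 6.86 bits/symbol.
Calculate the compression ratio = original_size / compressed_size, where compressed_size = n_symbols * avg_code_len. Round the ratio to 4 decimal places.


original_size = n_symbols * orig_bits = 9985 * 32 = 319520 bits
compressed_size = n_symbols * avg_code_len = 9985 * 6.86 = 68497.1 bits
ratio = original_size / compressed_size = 319520 / 68497.1 = 4.6647

Compression ratio = 4.6647


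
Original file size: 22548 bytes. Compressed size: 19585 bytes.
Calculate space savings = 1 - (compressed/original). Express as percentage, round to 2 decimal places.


ratio = compressed/original = 19585/22548 = 0.868591
savings = 1 - ratio = 1 - 0.868591 = 0.131409
as a percentage: 0.131409 * 100 = 13.14%

Space savings = 1 - 19585/22548 = 13.14%


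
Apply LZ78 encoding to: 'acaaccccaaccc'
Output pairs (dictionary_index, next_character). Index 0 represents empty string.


LZ78 encoding steps:
Dictionary: {0: ''}
Step 1: w='' (idx 0), next='a' -> output (0, 'a'), add 'a' as idx 1
Step 2: w='' (idx 0), next='c' -> output (0, 'c'), add 'c' as idx 2
Step 3: w='a' (idx 1), next='a' -> output (1, 'a'), add 'aa' as idx 3
Step 4: w='c' (idx 2), next='c' -> output (2, 'c'), add 'cc' as idx 4
Step 5: w='cc' (idx 4), next='a' -> output (4, 'a'), add 'cca' as idx 5
Step 6: w='a' (idx 1), next='c' -> output (1, 'c'), add 'ac' as idx 6
Step 7: w='cc' (idx 4), end of input -> output (4, '')


Encoded: [(0, 'a'), (0, 'c'), (1, 'a'), (2, 'c'), (4, 'a'), (1, 'c'), (4, '')]


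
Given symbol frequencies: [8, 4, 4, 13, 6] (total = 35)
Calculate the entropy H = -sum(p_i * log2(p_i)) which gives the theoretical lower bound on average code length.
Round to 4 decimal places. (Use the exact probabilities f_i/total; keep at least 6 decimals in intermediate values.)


Per-symbol terms -p_i * log2(p_i) with p_i = f_i/35:
  p = 8/35 = 0.228571: log2(p) = -2.129283, -p*log2(p) = 0.486693
  p = 4/35 = 0.114286: log2(p) = -3.129283, -p*log2(p) = 0.357632
  p = 4/35 = 0.114286: log2(p) = -3.129283, -p*log2(p) = 0.357632
  p = 13/35 = 0.371429: log2(p) = -1.428843, -p*log2(p) = 0.530713
  p = 6/35 = 0.171429: log2(p) = -2.544321, -p*log2(p) = 0.436169
H = 0.486693 + 0.357632 + 0.357632 + 0.530713 + 0.436169 = 2.168839

H = 2.1688 bits/symbol


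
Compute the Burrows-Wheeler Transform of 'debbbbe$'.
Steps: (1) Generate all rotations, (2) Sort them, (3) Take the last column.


Rotations (sorted):
  0: $debbbbe -> last char: e
  1: bbbbe$de -> last char: e
  2: bbbe$deb -> last char: b
  3: bbe$debb -> last char: b
  4: be$debbb -> last char: b
  5: debbbbe$ -> last char: $
  6: e$debbbb -> last char: b
  7: ebbbbe$d -> last char: d


BWT = eebbb$bd


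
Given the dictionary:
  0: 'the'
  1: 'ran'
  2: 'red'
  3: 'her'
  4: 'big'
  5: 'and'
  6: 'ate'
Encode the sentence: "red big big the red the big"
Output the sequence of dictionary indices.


Look up each word in the dictionary:
  'red' -> 2
  'big' -> 4
  'big' -> 4
  'the' -> 0
  'red' -> 2
  'the' -> 0
  'big' -> 4

Encoded: [2, 4, 4, 0, 2, 0, 4]


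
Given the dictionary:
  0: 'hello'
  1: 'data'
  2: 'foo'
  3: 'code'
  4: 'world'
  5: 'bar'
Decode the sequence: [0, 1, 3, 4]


Look up each index in the dictionary:
  0 -> 'hello'
  1 -> 'data'
  3 -> 'code'
  4 -> 'world'

Decoded: "hello data code world"


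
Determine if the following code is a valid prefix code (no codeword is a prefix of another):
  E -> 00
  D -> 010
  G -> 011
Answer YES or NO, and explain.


Checking each pair (does one codeword prefix another?):
  E='00' vs D='010': no prefix
  E='00' vs G='011': no prefix
  D='010' vs E='00': no prefix
  D='010' vs G='011': no prefix
  G='011' vs E='00': no prefix
  G='011' vs D='010': no prefix
No violation found over all pairs.

YES -- this is a valid prefix code. No codeword is a prefix of any other codeword.


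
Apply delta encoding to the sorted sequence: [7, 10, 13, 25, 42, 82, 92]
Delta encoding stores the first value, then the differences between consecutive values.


First value: 7
Deltas:
  10 - 7 = 3
  13 - 10 = 3
  25 - 13 = 12
  42 - 25 = 17
  82 - 42 = 40
  92 - 82 = 10


Delta encoded: [7, 3, 3, 12, 17, 40, 10]


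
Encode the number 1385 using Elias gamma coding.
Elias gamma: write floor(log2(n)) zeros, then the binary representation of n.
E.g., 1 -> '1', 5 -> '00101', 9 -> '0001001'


num_bits = floor(log2(1385)) + 1 = 11
leading_zeros = num_bits - 1 = 10
binary(1385) = 10101101001

Elias gamma(1385) = '0000000000' + '10101101001' = 000000000010101101001 (21 bits)


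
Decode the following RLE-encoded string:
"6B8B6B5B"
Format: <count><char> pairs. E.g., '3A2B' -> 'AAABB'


Expanding each <count><char> pair:
  6B -> 'BBBBBB'
  8B -> 'BBBBBBBB'
  6B -> 'BBBBBB'
  5B -> 'BBBBB'

Decoded = BBBBBBBBBBBBBBBBBBBBBBBBB


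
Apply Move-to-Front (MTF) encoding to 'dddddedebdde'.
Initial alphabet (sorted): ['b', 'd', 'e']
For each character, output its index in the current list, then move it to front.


MTF encoding:
'd': index 1 in ['b', 'd', 'e'] -> ['d', 'b', 'e']
'd': index 0 in ['d', 'b', 'e'] -> ['d', 'b', 'e']
'd': index 0 in ['d', 'b', 'e'] -> ['d', 'b', 'e']
'd': index 0 in ['d', 'b', 'e'] -> ['d', 'b', 'e']
'd': index 0 in ['d', 'b', 'e'] -> ['d', 'b', 'e']
'e': index 2 in ['d', 'b', 'e'] -> ['e', 'd', 'b']
'd': index 1 in ['e', 'd', 'b'] -> ['d', 'e', 'b']
'e': index 1 in ['d', 'e', 'b'] -> ['e', 'd', 'b']
'b': index 2 in ['e', 'd', 'b'] -> ['b', 'e', 'd']
'd': index 2 in ['b', 'e', 'd'] -> ['d', 'b', 'e']
'd': index 0 in ['d', 'b', 'e'] -> ['d', 'b', 'e']
'e': index 2 in ['d', 'b', 'e'] -> ['e', 'd', 'b']


Output: [1, 0, 0, 0, 0, 2, 1, 1, 2, 2, 0, 2]


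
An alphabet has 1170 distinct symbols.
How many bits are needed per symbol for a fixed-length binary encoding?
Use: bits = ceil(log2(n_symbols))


log2(1170) = 10.1923
Bracket: 2^10 = 1024 < 1170 <= 2^11 = 2048
So ceil(log2(1170)) = 11

bits = ceil(log2(1170)) = ceil(10.1923) = 11 bits


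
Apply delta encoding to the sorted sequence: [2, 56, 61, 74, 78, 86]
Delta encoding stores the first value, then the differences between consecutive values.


First value: 2
Deltas:
  56 - 2 = 54
  61 - 56 = 5
  74 - 61 = 13
  78 - 74 = 4
  86 - 78 = 8


Delta encoded: [2, 54, 5, 13, 4, 8]


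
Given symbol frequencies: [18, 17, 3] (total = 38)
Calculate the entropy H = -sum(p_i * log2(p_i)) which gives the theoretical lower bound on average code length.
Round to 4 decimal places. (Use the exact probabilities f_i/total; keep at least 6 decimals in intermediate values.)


Per-symbol terms -p_i * log2(p_i) with p_i = f_i/38:
  p = 18/38 = 0.473684: log2(p) = -1.078003, -p*log2(p) = 0.510633
  p = 17/38 = 0.447368: log2(p) = -1.160465, -p*log2(p) = 0.519155
  p = 3/38 = 0.078947: log2(p) = -3.662965, -p*log2(p) = 0.289181
H = 0.510633 + 0.519155 + 0.289181 = 1.318969

H = 1.319 bits/symbol


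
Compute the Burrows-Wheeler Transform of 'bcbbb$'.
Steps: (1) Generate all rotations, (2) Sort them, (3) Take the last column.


Rotations (sorted):
  0: $bcbbb -> last char: b
  1: b$bcbb -> last char: b
  2: bb$bcb -> last char: b
  3: bbb$bc -> last char: c
  4: bcbbb$ -> last char: $
  5: cbbb$b -> last char: b


BWT = bbbc$b


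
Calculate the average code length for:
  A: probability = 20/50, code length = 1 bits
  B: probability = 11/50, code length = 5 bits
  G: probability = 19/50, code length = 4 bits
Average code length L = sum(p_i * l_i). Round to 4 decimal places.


Weighted contributions p_i * l_i:
  A: (20/50) * 1 = 20/50
  B: (11/50) * 5 = 55/50
  G: (19/50) * 4 = 76/50
Sum = (20 + 55 + 76)/50 = 151/50

L = 151/50 = 3.0200 bits/symbol


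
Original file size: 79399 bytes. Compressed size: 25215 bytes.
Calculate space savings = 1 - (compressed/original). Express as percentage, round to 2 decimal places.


ratio = compressed/original = 25215/79399 = 0.317573
savings = 1 - ratio = 1 - 0.317573 = 0.682427
as a percentage: 0.682427 * 100 = 68.24%

Space savings = 1 - 25215/79399 = 68.24%


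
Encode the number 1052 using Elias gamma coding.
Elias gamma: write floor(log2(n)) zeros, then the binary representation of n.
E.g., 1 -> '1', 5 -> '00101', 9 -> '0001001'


num_bits = floor(log2(1052)) + 1 = 11
leading_zeros = num_bits - 1 = 10
binary(1052) = 10000011100

Elias gamma(1052) = '0000000000' + '10000011100' = 000000000010000011100 (21 bits)


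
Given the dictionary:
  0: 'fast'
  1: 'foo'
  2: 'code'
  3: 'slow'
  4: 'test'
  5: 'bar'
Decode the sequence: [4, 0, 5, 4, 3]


Look up each index in the dictionary:
  4 -> 'test'
  0 -> 'fast'
  5 -> 'bar'
  4 -> 'test'
  3 -> 'slow'

Decoded: "test fast bar test slow"


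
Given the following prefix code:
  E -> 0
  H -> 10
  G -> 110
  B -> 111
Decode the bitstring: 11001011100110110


Decoding step by step:
Bits 110 -> G
Bits 0 -> E
Bits 10 -> H
Bits 111 -> B
Bits 0 -> E
Bits 0 -> E
Bits 110 -> G
Bits 110 -> G


Decoded message: GEHBEEGG


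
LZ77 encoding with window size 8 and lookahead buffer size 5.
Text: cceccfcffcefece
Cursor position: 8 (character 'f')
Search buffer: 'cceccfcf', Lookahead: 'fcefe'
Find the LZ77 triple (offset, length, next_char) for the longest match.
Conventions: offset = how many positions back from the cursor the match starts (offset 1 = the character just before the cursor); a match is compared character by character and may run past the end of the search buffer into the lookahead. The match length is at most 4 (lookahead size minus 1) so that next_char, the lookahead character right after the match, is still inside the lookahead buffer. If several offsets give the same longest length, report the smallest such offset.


Try each offset into the search buffer:
  offset=1 (pos 7, char 'f'): match length 1
  offset=2 (pos 6, char 'c'): match length 0
  offset=3 (pos 5, char 'f'): match length 2
  offset=4 (pos 4, char 'c'): match length 0
  offset=5 (pos 3, char 'c'): match length 0
  offset=6 (pos 2, char 'e'): match length 0
  offset=7 (pos 1, char 'c'): match length 0
  offset=8 (pos 0, char 'c'): match length 0
Longest match has length 2 at offset 3.
next_char = character at position 8 + 2 = 10 -> 'e'

Best match: offset=3, length=2 (matching 'fc' starting at position 5)
LZ77 triple: (3, 2, 'e')


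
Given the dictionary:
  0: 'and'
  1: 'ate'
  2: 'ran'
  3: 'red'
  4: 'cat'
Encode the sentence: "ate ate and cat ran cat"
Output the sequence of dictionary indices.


Look up each word in the dictionary:
  'ate' -> 1
  'ate' -> 1
  'and' -> 0
  'cat' -> 4
  'ran' -> 2
  'cat' -> 4

Encoded: [1, 1, 0, 4, 2, 4]


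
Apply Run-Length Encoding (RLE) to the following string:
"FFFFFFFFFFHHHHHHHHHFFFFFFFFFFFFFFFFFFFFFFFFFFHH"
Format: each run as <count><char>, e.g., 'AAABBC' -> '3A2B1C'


Scanning runs left to right:
  i=0: run of 'F' x 10 -> '10F'
  i=10: run of 'H' x 9 -> '9H'
  i=19: run of 'F' x 26 -> '26F'
  i=45: run of 'H' x 2 -> '2H'

RLE = 10F9H26F2H


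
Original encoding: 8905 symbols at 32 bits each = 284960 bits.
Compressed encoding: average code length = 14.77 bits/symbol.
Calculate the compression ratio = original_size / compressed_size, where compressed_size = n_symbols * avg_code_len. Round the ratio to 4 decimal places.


original_size = n_symbols * orig_bits = 8905 * 32 = 284960 bits
compressed_size = n_symbols * avg_code_len = 8905 * 14.77 = 131526.85 bits
ratio = original_size / compressed_size = 284960 / 131526.85 = 2.1666

Compression ratio = 2.1666


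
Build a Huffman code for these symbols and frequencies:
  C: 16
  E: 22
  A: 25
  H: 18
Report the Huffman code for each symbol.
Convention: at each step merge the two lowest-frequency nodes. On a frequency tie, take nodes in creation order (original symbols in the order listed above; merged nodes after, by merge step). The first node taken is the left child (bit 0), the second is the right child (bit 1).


Huffman tree construction:
Step 1: Merge C(16) + H(18) = 34
Step 2: Merge E(22) + A(25) = 47
Step 3: Merge (C+H)(34) + (E+A)(47) = 81
Read each symbol's code off the tree from the root (left child = 0, right child = 1).

Codes:
  C: 00 (length 2)
  E: 10 (length 2)
  A: 11 (length 2)
  H: 01 (length 2)
Average code length: 162/81 = 2.0000 bits/symbol


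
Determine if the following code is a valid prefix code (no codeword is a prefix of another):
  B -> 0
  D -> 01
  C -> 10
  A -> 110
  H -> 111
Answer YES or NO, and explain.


Checking each pair (does one codeword prefix another?):
  B='0' vs D='01': prefix -- VIOLATION

NO -- this is NOT a valid prefix code. B (0) is a prefix of D (01).


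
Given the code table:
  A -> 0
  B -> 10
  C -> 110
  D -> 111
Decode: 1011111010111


Decoding:
10 -> B
111 -> D
110 -> C
10 -> B
111 -> D


Result: BDCBD


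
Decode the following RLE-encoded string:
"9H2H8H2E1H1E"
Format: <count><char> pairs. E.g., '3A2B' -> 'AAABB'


Expanding each <count><char> pair:
  9H -> 'HHHHHHHHH'
  2H -> 'HH'
  8H -> 'HHHHHHHH'
  2E -> 'EE'
  1H -> 'H'
  1E -> 'E'

Decoded = HHHHHHHHHHHHHHHHHHHEEHE


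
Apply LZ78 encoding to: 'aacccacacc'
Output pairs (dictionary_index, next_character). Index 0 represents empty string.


LZ78 encoding steps:
Dictionary: {0: ''}
Step 1: w='' (idx 0), next='a' -> output (0, 'a'), add 'a' as idx 1
Step 2: w='a' (idx 1), next='c' -> output (1, 'c'), add 'ac' as idx 2
Step 3: w='' (idx 0), next='c' -> output (0, 'c'), add 'c' as idx 3
Step 4: w='c' (idx 3), next='a' -> output (3, 'a'), add 'ca' as idx 4
Step 5: w='ca' (idx 4), next='c' -> output (4, 'c'), add 'cac' as idx 5
Step 6: w='c' (idx 3), end of input -> output (3, '')


Encoded: [(0, 'a'), (1, 'c'), (0, 'c'), (3, 'a'), (4, 'c'), (3, '')]


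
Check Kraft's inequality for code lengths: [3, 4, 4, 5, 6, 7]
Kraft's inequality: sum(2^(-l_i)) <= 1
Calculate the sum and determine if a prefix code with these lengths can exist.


Sum = 2^(-3) + 2^(-4) + 2^(-4) + 2^(-5) + 2^(-6) + 2^(-7)
    = 0.125 + 0.0625 + 0.0625 + 0.03125 + 0.015625 + 0.0078125
    = 39/128 = 0.3046875
Since 0.3046875 <= 1, Kraft's inequality IS satisfied.
A prefix code with these lengths CAN exist.

Kraft sum = 0.3046875. Satisfied.


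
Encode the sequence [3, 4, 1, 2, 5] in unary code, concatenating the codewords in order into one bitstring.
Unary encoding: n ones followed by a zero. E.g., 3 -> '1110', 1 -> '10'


Encode each number as n ones followed by a terminating 0:
  3 -> 1110 (4 bits)
  4 -> 11110 (5 bits)
  1 -> 10 (2 bits)
  2 -> 110 (3 bits)
  5 -> 111110 (6 bits)
Total length = 4 + 5 + 2 + 3 + 6 = 20 bits.

Unary([3, 4, 1, 2, 5]) = 11101111010110111110 (20 bits)


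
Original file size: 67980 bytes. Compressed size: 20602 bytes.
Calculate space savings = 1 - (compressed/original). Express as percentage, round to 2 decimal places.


ratio = compressed/original = 20602/67980 = 0.30306
savings = 1 - ratio = 1 - 0.30306 = 0.69694
as a percentage: 0.69694 * 100 = 69.69%

Space savings = 1 - 20602/67980 = 69.69%


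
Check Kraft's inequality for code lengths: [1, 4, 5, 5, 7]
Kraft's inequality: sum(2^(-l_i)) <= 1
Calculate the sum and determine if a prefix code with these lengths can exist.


Sum = 2^(-1) + 2^(-4) + 2^(-5) + 2^(-5) + 2^(-7)
    = 0.5 + 0.0625 + 0.03125 + 0.03125 + 0.0078125
    = 81/128 = 0.6328125
Since 0.6328125 <= 1, Kraft's inequality IS satisfied.
A prefix code with these lengths CAN exist.

Kraft sum = 0.6328125. Satisfied.


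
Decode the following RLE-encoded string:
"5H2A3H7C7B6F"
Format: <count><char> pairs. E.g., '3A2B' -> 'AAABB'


Expanding each <count><char> pair:
  5H -> 'HHHHH'
  2A -> 'AA'
  3H -> 'HHH'
  7C -> 'CCCCCCC'
  7B -> 'BBBBBBB'
  6F -> 'FFFFFF'

Decoded = HHHHHAAHHHCCCCCCCBBBBBBBFFFFFF


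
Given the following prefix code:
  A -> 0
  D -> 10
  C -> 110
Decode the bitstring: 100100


Decoding step by step:
Bits 10 -> D
Bits 0 -> A
Bits 10 -> D
Bits 0 -> A


Decoded message: DADA


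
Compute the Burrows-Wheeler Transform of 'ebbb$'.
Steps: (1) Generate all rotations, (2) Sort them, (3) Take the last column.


Rotations (sorted):
  0: $ebbb -> last char: b
  1: b$ebb -> last char: b
  2: bb$eb -> last char: b
  3: bbb$e -> last char: e
  4: ebbb$ -> last char: $


BWT = bbbe$


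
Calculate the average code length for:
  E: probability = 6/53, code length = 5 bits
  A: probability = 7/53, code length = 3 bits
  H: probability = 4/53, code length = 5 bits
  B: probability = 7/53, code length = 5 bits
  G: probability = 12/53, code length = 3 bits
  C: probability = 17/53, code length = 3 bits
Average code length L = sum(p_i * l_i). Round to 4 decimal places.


Weighted contributions p_i * l_i:
  E: (6/53) * 5 = 30/53
  A: (7/53) * 3 = 21/53
  H: (4/53) * 5 = 20/53
  B: (7/53) * 5 = 35/53
  G: (12/53) * 3 = 36/53
  C: (17/53) * 3 = 51/53
Sum = (30 + 21 + 20 + 35 + 36 + 51)/53 = 193/53

L = 193/53 = 3.6415 bits/symbol


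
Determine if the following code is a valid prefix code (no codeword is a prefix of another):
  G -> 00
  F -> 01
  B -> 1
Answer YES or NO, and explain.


Checking each pair (does one codeword prefix another?):
  G='00' vs F='01': no prefix
  G='00' vs B='1': no prefix
  F='01' vs G='00': no prefix
  F='01' vs B='1': no prefix
  B='1' vs G='00': no prefix
  B='1' vs F='01': no prefix
No violation found over all pairs.

YES -- this is a valid prefix code. No codeword is a prefix of any other codeword.


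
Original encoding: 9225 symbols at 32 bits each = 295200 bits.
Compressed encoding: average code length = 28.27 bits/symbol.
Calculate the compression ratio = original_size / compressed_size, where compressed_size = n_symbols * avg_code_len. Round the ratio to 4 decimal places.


original_size = n_symbols * orig_bits = 9225 * 32 = 295200 bits
compressed_size = n_symbols * avg_code_len = 9225 * 28.27 = 260790.75 bits
ratio = original_size / compressed_size = 295200 / 260790.75 = 1.1319

Compression ratio = 1.1319
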